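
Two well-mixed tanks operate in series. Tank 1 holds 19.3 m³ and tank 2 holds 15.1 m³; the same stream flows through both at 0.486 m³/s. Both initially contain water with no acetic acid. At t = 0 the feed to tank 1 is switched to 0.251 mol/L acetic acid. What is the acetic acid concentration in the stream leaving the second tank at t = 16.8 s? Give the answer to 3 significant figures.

0.0210 mol/L

Each tank obeys Vᵢ dCᵢ/dt = Q(Cᵢ₋₁ − Cᵢ), so τᵢ = Vᵢ/Q.
τ₁ = 19.3/0.486 = 39.712 s; τ₂ = 15.1/0.486 = 31.070 s.
Solving the cascade with C₁(0)=C₂(0)=0 gives C₂(t) = C_in[1 − (τ₁ e^(−t/τ₁) − τ₂ e^(−t/τ₂))/(τ₁ − τ₂)].
At t = 16.8: e^(−t/τ₁) = 0.65505, e^(−t/τ₂) = 0.58233.
C₂ = 0.251·[1 − (39.712·0.65505 − 31.070·0.58233)/(8.6420)] = 0.251·0.083519 = 0.020963 mol/L.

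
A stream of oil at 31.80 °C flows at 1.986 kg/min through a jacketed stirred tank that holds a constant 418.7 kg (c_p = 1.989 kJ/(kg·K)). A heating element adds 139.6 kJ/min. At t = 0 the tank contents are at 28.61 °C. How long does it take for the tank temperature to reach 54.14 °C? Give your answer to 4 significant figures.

Heat balance on the well-mixed liquid: M c_p dT/dt = ṁ c_p (T_in − T) + 139.6.
τ = M/ṁ = 210.826 min; T_ss = T_in + Q̇/(ṁ c_p) = 67.1404 °C.
T(t) = T_ss + (T₀ − T_ss) e^(−t/τ). Set T = 54.14:
e^(−t/τ) = (54.14 − 67.1404)/(28.61 − 67.1404) = 0.337406
t = −210.826 · ln(0.337406) = 229.055 min.

229.1 min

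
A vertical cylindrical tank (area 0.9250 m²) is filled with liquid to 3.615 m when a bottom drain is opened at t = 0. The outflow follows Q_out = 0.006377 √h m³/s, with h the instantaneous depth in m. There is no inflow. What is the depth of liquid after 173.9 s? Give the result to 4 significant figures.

1.695 m

A dh/dt = −Q_out = −0.006377 √h.
Separate and integrate: 2(√h − √h₀) = −(0.006377/A) t.
√h = √3.615 − 0.006377·173.9/(2·0.9250) = 1.90132 − 0.599438 = 1.30188.
h = 1.30188² = 1.69488 m.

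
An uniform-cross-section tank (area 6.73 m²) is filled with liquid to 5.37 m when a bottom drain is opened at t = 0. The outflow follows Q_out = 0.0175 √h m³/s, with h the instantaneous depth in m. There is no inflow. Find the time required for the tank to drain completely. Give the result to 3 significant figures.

1780 s

A dh/dt = −Q_out = −0.0175 √h.
This is separable: 2 d(√h)/dt = −0.0175/A, so √h = √h₀ − (0.0175/(2A)) t.
Tank is empty when √h = 0: t_empty = 2A√h₀/0.0175.
t_empty = 2·6.73·√5.37/0.0175 = 13.460·2.3173/0.0175 = 1782.4 s.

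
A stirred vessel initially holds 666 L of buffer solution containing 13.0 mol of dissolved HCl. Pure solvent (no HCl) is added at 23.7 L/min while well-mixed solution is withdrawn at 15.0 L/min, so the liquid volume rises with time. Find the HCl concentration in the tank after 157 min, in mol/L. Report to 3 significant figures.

0.000935 mol/L

Total volume: dV/dt = Q_in − Q_out = 8.7000 L/min, so V(t) = 666 + 8.7000 t and V(157) = 2031.9 L.
Solute balance: dm/dt = 0 − Q_out C = −Q_out m/V(t).
Separate: dm/m = −Q_out dt/V(t) ⇒ ln(m/m₀) = −(Q_out/(Q_in−Q_out)) ln(V/V₀).
m = m₀ (V₀/V)^(Q_out/(Q_in−Q_out)) = 13.0 × (666/2031.9)^(1.7241) = 1.8999 mol.
C = m/V = 1.8999/2031.9 = 0.00093502 mol/L.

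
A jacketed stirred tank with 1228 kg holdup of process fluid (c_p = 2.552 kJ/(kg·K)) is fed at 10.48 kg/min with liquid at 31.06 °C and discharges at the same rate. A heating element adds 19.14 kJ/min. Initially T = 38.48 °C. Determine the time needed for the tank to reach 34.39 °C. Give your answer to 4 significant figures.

110.3 min

Unsteady energy balance on the tank contents: M c_p dT/dt = ṁ c_p (T_in − T) + 19.14.
τ = M/ṁ = 117.176 min; T_ss = T_in + Q̇/(ṁ c_p) = 31.7756 °C.
T(t) = T_ss + (T₀ − T_ss) e^(−t/τ). Set T = 34.39:
e^(−t/τ) = (34.39 − 31.7756)/(38.48 − 31.7756) = 0.389948
t = −117.176 · ln(0.389948) = 110.349 min.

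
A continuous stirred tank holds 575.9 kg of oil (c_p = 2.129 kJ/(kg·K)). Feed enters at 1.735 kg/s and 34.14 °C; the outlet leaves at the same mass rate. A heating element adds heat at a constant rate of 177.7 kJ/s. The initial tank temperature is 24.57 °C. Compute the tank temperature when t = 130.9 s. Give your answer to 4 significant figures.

43.37 °C

Energy balance: M c_p dT/dt = ṁ c_p (T_in − T) + 177.7.
τ = M/ṁ = 331.931 s; T_ss = T_in + Q̇/(ṁ c_p) = 34.14 + 177.7/(1.735·2.129) = 82.2474 °C.
Integrating: T(t) = T_ss + (T₀ − T_ss) e^(−t/τ).
T(130.9) = 82.2474 + (-57.6774)·e^(−130.9/331.931) = 82.2474 + (-57.6774)·0.674112 = 43.3664 °C.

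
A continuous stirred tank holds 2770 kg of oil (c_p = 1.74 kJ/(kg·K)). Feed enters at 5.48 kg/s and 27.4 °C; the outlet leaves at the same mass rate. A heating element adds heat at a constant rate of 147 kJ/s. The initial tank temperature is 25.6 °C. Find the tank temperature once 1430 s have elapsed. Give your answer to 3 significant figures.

41.8 °C

M c_p dT/dt = ṁ c_p (T_in − T) + Q̇.
Rearrange: dT/dt = (T_ss − T)/τ with τ = M/ṁ = 505.47 s and T_ss = T_in + Q̇/(ṁ c_p) = 42.817 °C.
This is linear first-order; T(t) = T_ss + (T₀ − T_ss) e^(−t/τ).
T(1430) = 42.817 + (-17.217)·e^(−1430/505.47) = 42.817 + (-17.217)·0.059070 = 41.800 °C.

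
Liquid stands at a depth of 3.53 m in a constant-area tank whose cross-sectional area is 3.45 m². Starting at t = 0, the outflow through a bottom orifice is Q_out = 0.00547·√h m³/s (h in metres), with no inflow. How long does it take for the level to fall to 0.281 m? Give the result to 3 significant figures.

A dh/dt = −Q_out = −0.00547 √h.
∫ h^(−1/2) dh = −(0.00547/A) ∫ dt, giving 2√h = 2√h₀ − (0.00547/A) t.
t = 2A(√h₀ − √h)/0.00547 = 2·3.45·(√3.53 − √0.281)/0.00547
  = 6.9000 × (1.8788 − 0.53009) / 0.00547 = 1701.3 s.

1700 s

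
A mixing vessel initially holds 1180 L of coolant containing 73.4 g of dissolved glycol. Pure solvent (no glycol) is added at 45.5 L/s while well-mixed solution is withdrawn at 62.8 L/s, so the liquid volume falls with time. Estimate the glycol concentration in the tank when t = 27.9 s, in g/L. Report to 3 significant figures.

0.0156 g/L

Total volume: dV/dt = Q_in − Q_out = -17.300 L/s, so V(t) = 1180 − 17.300 t and V(27.9) = 697.33 L.
Species balance (pure solvent in): dm/dt = −Q_out · m/V(t).
dm/m = −Q_out dt/(V₀ − 17.300 t); integrating gives ln(m/m₀) = −(Q_out/(Q_in−Q_out)) ln(V/V₀).
m = m₀ (V₀/V)^(Q_out/(Q_in−Q_out)) = 73.4 × (1180/697.33)^(-3.6301) = 10.875 g.
C = m/V = 10.875/697.33 = 0.015595 g/L.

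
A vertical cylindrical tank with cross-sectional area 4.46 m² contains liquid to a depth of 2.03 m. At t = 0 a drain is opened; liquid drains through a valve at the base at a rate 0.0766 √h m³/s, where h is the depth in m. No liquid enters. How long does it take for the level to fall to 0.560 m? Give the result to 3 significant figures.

Mass balance (ρ constant): A dh/dt = −0.0766 √h.
Separate and integrate: 2(√h − √h₀) = −(0.0766/A) t.
t = 2A(√h₀ − √h)/0.0766 = 2·4.46·(√2.03 − √0.560)/0.0766
  = 8.9200 × (1.4248 − 0.74833) / 0.0766 = 78.772 s.

78.8 s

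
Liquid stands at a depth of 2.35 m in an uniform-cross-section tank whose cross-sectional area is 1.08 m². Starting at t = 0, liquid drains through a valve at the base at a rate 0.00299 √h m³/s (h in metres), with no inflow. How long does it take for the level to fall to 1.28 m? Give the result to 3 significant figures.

290 s

With no inflow, A dh/dt = −0.00299 √h.
This is separable: 2 d(√h)/dt = −0.00299/A, so √h = √h₀ − (0.00299/(2A)) t.
t = 2A(√h₀ − √h)/0.00299 = 2·1.08·(√2.35 − √1.28)/0.00299
  = 2.1600 × (1.5330 − 1.1314) / 0.00299 = 290.12 s.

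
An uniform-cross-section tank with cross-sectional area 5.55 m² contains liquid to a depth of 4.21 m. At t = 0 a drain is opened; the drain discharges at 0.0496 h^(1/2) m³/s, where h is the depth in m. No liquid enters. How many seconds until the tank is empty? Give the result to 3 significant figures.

459 s

A dh/dt = −Q_out = −0.0496 √h.
∫ h^(−1/2) dh = −(0.0496/A) ∫ dt, giving 2√h = 2√h₀ − (0.0496/A) t.
Set h = 0: 2√h₀ = (0.0496/A) t_empty ⇒ t_empty = 2A√h₀/0.0496.
t_empty = 2·5.55·√4.21/0.0496 = 11.100·2.0518/0.0496 = 459.18 s.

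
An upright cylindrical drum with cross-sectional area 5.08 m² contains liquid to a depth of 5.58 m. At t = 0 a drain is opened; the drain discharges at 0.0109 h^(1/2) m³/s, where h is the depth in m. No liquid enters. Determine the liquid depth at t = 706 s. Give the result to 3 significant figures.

2.58 m

A dh/dt = −Q_out = −0.0109 √h.
This is separable: 2 d(√h)/dt = −0.0109/A, so √h = √h₀ − (0.0109/(2A)) t.
√h = √5.58 − 0.0109·706/(2·5.08) = 2.3622 − 0.75742 = 1.6048.
h = 1.6048² = 2.5753 m.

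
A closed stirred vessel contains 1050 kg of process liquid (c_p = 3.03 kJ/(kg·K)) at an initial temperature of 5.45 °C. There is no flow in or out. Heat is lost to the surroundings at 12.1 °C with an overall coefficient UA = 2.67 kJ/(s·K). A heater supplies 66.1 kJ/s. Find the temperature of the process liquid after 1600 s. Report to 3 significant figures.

28.7 °C

Lumped-capacitance energy balance: M c_p dT/dt = UA(T_amb − T) + Q̇.
dT/dt = (T_ss − T)/τ with T_ss = T_amb + Q̇/UA = 12.1 + 66.1/2.67 = 36.857 °C, τ = M c_p/UA = 1050·3.03/2.67 = 1191.6 s.
Integrating: T(t) = T_ss + (T₀ − T_ss) e^(−t/τ).
T(1600) = 36.857 + (-31.407)·0.26112 = 28.656 °C.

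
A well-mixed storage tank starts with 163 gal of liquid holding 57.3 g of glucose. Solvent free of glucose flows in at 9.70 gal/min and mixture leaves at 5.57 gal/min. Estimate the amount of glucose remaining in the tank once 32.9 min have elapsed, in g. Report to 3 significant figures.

Let m(t) be the amount of glucose. Volume: V(t) = V₀ + (Q_in − Q_out) t = 163 + 4.1300 t; V(32.9) = 298.88 gal.
No glucose enters, so dm/dt = −Q_out · (m/V).
dm/m = −Q_out dt/(V₀ + 4.1300 t); integrating gives ln(m/m₀) = −(Q_out/(Q_in−Q_out)) ln(V/V₀).
m = m₀ (V₀/V)^(Q_out/(Q_in−Q_out)) = 57.3 × (163/298.88)^(1.3487) = 25.296 g.

25.3 g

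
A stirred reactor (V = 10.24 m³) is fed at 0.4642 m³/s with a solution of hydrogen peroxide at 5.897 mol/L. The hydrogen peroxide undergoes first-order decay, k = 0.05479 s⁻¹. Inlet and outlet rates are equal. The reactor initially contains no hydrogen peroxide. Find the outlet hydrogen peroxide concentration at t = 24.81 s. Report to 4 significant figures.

V dC/dt = Q(C_in − C) − k V C.
This is linear with rate a = Q/V + k = 0.100122 s⁻¹.
C_ss = Q C_in/(Q + kV) = 2.66997 mol/L; C(t) = C_ss + (C₀ − C_ss) e^(−a t).
C(24.81) = 2.66997 + (-2.66997)·e^(−0.100122·24.81) = 2.66997 + (-2.66997)·0.0834066 = 2.44728 mol/L.

2.447 mol/L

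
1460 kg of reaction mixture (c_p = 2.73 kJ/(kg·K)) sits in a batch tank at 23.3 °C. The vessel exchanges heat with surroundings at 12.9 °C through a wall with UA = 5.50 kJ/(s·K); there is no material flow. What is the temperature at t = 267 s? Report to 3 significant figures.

20.1 °C

Lumped-capacitance energy balance: M c_p dT/dt = UA(T_amb − T).
dT/dt = (T_ss − T)/τ with T_ss = T_amb = 12.900 °C, τ = M c_p/UA = 1460·2.73/5.50 = 724.69 s.
Integrating: T(t) = T_ss + (T₀ − T_ss) e^(−t/τ).
T(267) = 12.900 + (10.400)·0.69182 = 20.095 °C.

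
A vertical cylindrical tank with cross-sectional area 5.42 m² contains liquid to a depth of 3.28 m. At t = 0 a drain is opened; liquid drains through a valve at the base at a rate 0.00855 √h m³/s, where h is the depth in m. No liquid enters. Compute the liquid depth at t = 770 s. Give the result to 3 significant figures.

With no inflow, A dh/dt = −0.00855 √h.
This is separable: 2 d(√h)/dt = −0.00855/A, so √h = √h₀ − (0.00855/(2A)) t.
√h = √3.28 − 0.00855·770/(2·5.42) = 1.8111 − 0.60733 = 1.2037.
h = 1.2037² = 1.4490 m.

1.45 m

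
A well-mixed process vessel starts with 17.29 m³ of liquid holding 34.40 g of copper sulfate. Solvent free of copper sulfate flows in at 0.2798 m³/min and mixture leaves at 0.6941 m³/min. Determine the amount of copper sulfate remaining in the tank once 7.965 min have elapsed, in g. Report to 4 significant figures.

Let m(t) be the amount of copper sulfate. Volume: V(t) = V₀ + (Q_in − Q_out) t = 17.29 − 0.414300 t; V(7.965) = 13.9901 m³.
Species balance (pure solvent in): dm/dt = −Q_out · m/V(t).
Separate: dm/m = −Q_out dt/V(t) ⇒ ln(m/m₀) = −(Q_out/(Q_in−Q_out)) ln(V/V₀).
m = m₀ (V₀/V)^(Q_out/(Q_in−Q_out)) = 34.40 × (17.29/13.9901)^(-1.67536) = 24.1251 g.

24.13 g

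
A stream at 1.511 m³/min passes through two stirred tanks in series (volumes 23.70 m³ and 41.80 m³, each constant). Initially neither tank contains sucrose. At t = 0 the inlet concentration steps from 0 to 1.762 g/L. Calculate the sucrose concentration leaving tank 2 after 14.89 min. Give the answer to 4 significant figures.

Species balance on tank i: dCᵢ/dt = (Cᵢ₋₁ − Cᵢ)/τᵢ with τᵢ = Vᵢ/Q.
τ₁ = 23.70/1.511 = 15.6850 min; τ₂ = 41.80/1.511 = 27.6638 min.
Tank 1: C₁ = C_in(1 − e^(−t/τ₁)). Tank 2 (τ₁ ≠ τ₂): C₂ = C_in[1 − (τ₁ e^(−t/τ₁) − τ₂ e^(−t/τ₂))/(τ₁ − τ₂)].
At t = 14.89: e^(−t/τ₁) = 0.387006, e^(−t/τ₂) = 0.583770.
C₂ = 1.762·[1 − (15.6850·0.387006 − 27.6638·0.583770)/(-11.9788)] = 1.762·0.158589 = 0.279433 g/L.

0.2794 g/L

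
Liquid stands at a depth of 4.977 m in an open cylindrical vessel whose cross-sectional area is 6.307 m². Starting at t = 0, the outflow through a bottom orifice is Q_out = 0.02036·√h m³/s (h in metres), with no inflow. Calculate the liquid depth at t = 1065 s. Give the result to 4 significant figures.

0.2621 m

A dh/dt = −Q_out = −0.02036 √h.
This is separable: 2 d(√h)/dt = −0.02036/A, so √h = √h₀ − (0.02036/(2A)) t.
√h = √4.977 − 0.02036·1065/(2·6.307) = 2.23092 − 1.71899 = 0.511924.
h = 0.511924² = 0.262067 m.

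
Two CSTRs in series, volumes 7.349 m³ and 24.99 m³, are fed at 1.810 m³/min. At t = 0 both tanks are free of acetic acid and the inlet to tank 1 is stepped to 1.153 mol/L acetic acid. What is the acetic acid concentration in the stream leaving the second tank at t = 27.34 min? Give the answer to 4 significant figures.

Time constants: τᵢ = Vᵢ/Q for each well-mixed tank.
τ₁ = 7.349/1.810 = 4.06022 min; τ₂ = 24.99/1.810 = 13.8066 min.
Tank 1: C₁ = C_in(1 − e^(−t/τ₁)). Tank 2 (τ₁ ≠ τ₂): C₂ = C_in[1 − (τ₁ e^(−t/τ₁) − τ₂ e^(−t/τ₂))/(τ₁ − τ₂)].
At t = 27.34: e^(−t/τ₁) = 0.00119021, e^(−t/τ₂) = 0.138041.
C₂ = 1.153·[1 − (4.06022·0.00119021 − 13.8066·0.138041)/(-9.74641)] = 1.153·0.804950 = 0.928107 mol/L.

0.9281 mol/L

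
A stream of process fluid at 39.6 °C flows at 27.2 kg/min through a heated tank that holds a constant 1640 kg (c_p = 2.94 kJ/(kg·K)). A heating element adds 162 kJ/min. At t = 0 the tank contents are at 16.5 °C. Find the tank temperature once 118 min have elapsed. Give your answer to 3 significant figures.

38.1 °C

M c_p dT/dt = ṁ c_p (T_in − T) + Q̇.
Rearrange: dT/dt = (T_ss − T)/τ with τ = M/ṁ = 60.294 min and T_ss = T_in + Q̇/(ṁ c_p) = 41.626 °C.
T approaches T_ss exponentially: T(t) = T_ss + (T₀ − T_ss) e^(−t/τ).
T(118) = 41.626 + (-25.126)·e^(−118/60.294) = 41.626 + (-25.126)·0.14127 = 38.076 °C.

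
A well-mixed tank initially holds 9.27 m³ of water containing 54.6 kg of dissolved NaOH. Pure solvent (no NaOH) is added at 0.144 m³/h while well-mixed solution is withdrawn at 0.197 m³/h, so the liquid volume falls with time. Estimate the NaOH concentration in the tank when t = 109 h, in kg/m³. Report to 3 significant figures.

0.415 kg/m³

Total volume: dV/dt = Q_in − Q_out = -0.053000 m³/h, so V(t) = 9.27 − 0.053000 t and V(109) = 3.4930 m³.
No NaOH enters, so dm/dt = −Q_out · (m/V).
dm/m = −Q_out dt/(V₀ − 0.053000 t); integrating gives ln(m/m₀) = −(Q_out/(Q_in−Q_out)) ln(V/V₀).
m = m₀ (V₀/V)^(Q_out/(Q_in−Q_out)) = 54.6 × (9.27/3.4930)^(-3.7170) = 1.4509 kg.
C = m/V = 1.4509/3.4930 = 0.41537 kg/m³.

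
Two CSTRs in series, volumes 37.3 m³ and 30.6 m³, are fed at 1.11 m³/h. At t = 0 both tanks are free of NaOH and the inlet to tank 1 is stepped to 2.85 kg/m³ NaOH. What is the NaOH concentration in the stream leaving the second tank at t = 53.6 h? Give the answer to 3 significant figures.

1.49 kg/m³

Time constants: τᵢ = Vᵢ/Q for each well-mixed tank.
τ₁ = 37.3/1.11 = 33.604 h; τ₂ = 30.6/1.11 = 27.568 h.
Solving the cascade with C₁(0)=C₂(0)=0 gives C₂(t) = C_in[1 − (τ₁ e^(−t/τ₁) − τ₂ e^(−t/τ₂))/(τ₁ − τ₂)].
At t = 53.6: e^(−t/τ₁) = 0.20289, e^(−t/τ₂) = 0.14309.
C₂ = 2.85·[1 − (33.604·0.20289 − 27.568·0.14309)/(6.0360)] = 2.85·0.52395 = 1.4932 kg/m³.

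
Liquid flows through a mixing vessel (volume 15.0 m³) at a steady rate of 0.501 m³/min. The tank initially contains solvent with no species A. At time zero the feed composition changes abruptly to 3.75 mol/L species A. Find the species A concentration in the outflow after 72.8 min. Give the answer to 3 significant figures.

3.42 mol/L

Unsteady species balance (constant V, well mixed): V dC/dt = Q(C_in − C).
So dC/dt = (C_in − C)/τ with τ = V/Q = 15.0/0.501 = 29.940 min.
This is linear first-order; C(t) = C_in + (C₀ − C_in) e^(−t/τ).
C(72.8) = 3.75 + (0 − 3.75)·e^(−72.8/29.940) = 3.75 + (-3.7500)·0.087903 = 3.4204 mol/L.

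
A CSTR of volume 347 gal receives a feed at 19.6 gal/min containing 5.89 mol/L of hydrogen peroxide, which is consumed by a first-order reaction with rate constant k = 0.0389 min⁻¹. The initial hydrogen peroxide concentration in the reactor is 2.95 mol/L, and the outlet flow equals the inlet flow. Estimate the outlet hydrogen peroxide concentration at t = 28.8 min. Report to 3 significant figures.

Accumulation = in − out − consumed: V dC/dt = Q C_in − Q C − k V C.
dC/dt = (Q/V) C_in − (Q/V + k) C; effective rate a = Q/V + k = 0.056484 + 0.0389 = 0.095384 min⁻¹.
C_ss = Q C_in/(Q + kV) = 3.4879 mol/L; C(t) = C_ss + (C₀ − C_ss) e^(−a t).
C(28.8) = 3.4879 + (-0.53791)·e^(−0.095384·28.8) = 3.4879 + (-0.53791)·0.064116 = 3.4534 mol/L.

3.45 mol/L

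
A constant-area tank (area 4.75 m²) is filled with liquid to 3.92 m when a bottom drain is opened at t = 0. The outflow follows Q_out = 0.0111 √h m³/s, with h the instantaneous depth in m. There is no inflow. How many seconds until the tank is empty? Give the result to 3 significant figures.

With no inflow, A dh/dt = −0.0111 √h.
Separate and integrate: 2(√h − √h₀) = −(0.0111/A) t.
Set h = 0: 2√h₀ = (0.0111/A) t_empty ⇒ t_empty = 2A√h₀/0.0111.
t_empty = 2·4.75·√3.92/0.0111 = 9.5000·1.9799/0.0111 = 1694.5 s.

1690 s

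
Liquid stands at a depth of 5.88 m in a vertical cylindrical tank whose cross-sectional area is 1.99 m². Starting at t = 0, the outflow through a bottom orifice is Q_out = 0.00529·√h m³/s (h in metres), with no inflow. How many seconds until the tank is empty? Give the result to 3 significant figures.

1820 s

A dh/dt = −Q_out = −0.00529 √h.
This is separable: 2 d(√h)/dt = −0.00529/A, so √h = √h₀ − (0.00529/(2A)) t.
Tank is empty when √h = 0: t_empty = 2A√h₀/0.00529.
t_empty = 2·1.99·√5.88/0.00529 = 3.9800·2.4249/0.00529 = 1824.4 s.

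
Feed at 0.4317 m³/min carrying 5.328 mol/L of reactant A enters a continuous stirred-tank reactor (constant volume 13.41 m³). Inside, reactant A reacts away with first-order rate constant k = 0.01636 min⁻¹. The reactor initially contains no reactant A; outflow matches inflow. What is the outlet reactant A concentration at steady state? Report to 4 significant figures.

Accumulation = in − out − consumed: V dC/dt = Q C_in − Q C − k V C.
At steady state: 0 = Q C_in − (Q + kV) C_ss, so C_ss = Q C_in/(Q + kV).
C_ss = 0.4317·5.328/(0.4317 + 0.01636·13.41) = 2.30010/0.651088 = 3.53270 mol/L.

3.533 mol/L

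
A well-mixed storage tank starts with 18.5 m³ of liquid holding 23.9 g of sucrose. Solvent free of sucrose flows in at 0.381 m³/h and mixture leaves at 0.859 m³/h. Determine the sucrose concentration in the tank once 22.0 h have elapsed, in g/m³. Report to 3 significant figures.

0.661 g/m³

Total volume: dV/dt = Q_in − Q_out = -0.47800 m³/h, so V(t) = 18.5 − 0.47800 t and V(22.0) = 7.9840 m³.
Species balance (pure solvent in): dm/dt = −Q_out · m/V(t).
dm/m = −Q_out dt/(V₀ − 0.47800 t); integrating gives ln(m/m₀) = −(Q_out/(Q_in−Q_out)) ln(V/V₀).
m = m₀ (V₀/V)^(Q_out/(Q_in−Q_out)) = 23.9 × (18.5/7.9840)^(-1.7971) = 5.2790 g.
C = m/V = 5.2790/7.9840 = 0.66120 g/m³.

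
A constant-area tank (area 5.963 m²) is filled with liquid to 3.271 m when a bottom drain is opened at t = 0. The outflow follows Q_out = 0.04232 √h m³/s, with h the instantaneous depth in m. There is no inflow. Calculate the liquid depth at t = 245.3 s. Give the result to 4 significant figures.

0.8801 m

A dh/dt = −Q_out = −0.04232 √h.
This is separable: 2 d(√h)/dt = −0.04232/A, so √h = √h₀ − (0.04232/(2A)) t.
√h = √3.271 − 0.04232·245.3/(2·5.963) = 1.80859 − 0.870459 = 0.938131.
h = 0.938131² = 0.880091 m.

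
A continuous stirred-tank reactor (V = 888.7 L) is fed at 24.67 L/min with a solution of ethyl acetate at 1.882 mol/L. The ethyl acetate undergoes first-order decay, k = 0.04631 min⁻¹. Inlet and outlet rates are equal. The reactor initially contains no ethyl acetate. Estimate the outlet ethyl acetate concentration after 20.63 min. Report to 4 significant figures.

V dC/dt = Q(C_in − C) − k V C.
This is linear with rate a = Q/V + k = 0.0740696 min⁻¹.
C_ss = Q C_in/(Q + kV) = 0.705332 mol/L; C(t) = C_ss + (C₀ − C_ss) e^(−a t).
C(20.63) = 0.705332 + (-0.705332)·e^(−0.0740696·20.63) = 0.705332 + (-0.705332)·0.216957 = 0.552305 mol/L.

0.5523 mol/L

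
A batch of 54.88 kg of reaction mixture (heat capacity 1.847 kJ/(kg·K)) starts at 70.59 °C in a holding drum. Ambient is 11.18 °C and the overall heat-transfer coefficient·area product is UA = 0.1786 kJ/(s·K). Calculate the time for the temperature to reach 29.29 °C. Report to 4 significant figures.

674.2 s

M c_p dT/dt = −UA(T − T_amb).
τ = M c_p/UA = 567.544 s; T_ss = T_amb = 11.1800 °C.
T(t) = T_ss + (T₀ − T_ss)e^(−t/τ); set T = 29.29:
t = −τ ln[(T − T_ss)/(T₀ − T_ss)] = −567.544 · ln(0.304831) = 674.241 s.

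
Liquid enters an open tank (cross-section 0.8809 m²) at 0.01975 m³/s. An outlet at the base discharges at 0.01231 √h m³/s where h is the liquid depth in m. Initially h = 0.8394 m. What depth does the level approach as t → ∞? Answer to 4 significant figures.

Level balance: A dh/dt = 0.01975 − 0.01231 √h. Setting dh/dt = 0:
Q_in = 0.01231 √h_ss ⇒ √h_ss = 0.01975/0.01231 = 1.60439.
h_ss = 1.60439² = 2.57406 m. (Since h₀ = 0.8394 m < h_ss, the level will rise toward this value.)

2.574 m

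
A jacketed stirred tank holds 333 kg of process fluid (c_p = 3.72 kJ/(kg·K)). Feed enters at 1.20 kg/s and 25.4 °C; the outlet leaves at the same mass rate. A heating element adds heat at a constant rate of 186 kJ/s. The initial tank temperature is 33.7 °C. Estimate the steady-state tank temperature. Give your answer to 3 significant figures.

M c_p dT/dt = ṁ c_p (T_in − T) + Q̇.
At steady state dT/dt = 0 ⇒ T_ss = T_in + Q̇/(ṁ c_p) = 25.4 + 186/(1.20·3.72) = 67.067 °C.

67.1 °C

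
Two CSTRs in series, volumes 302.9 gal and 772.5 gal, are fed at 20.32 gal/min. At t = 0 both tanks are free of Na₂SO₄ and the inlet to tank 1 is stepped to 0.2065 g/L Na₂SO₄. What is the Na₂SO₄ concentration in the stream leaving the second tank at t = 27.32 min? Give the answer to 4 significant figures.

0.06223 g/L

Each tank obeys Vᵢ dCᵢ/dt = Q(Cᵢ₋₁ − Cᵢ), so τᵢ = Vᵢ/Q.
τ₁ = 302.9/20.32 = 14.9065 min; τ₂ = 772.5/20.32 = 38.0167 min.
Tank 1: C₁ = C_in(1 − e^(−t/τ₁)). Tank 2 (τ₁ ≠ τ₂): C₂ = C_in[1 − (τ₁ e^(−t/τ₁) − τ₂ e^(−t/τ₂))/(τ₁ − τ₂)].
At t = 27.32: e^(−t/τ₁) = 0.159972, e^(−t/τ₂) = 0.487419.
C₂ = 0.2065·[1 − (14.9065·0.159972 − 38.0167·0.487419)/(-23.1102)] = 0.2065·0.301372 = 0.0622333 g/L.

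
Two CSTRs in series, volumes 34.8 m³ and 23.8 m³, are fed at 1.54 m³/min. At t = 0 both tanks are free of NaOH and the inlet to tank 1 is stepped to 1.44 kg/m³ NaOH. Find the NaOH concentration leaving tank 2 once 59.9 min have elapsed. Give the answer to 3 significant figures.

1.18 kg/m³

Each tank obeys Vᵢ dCᵢ/dt = Q(Cᵢ₋₁ − Cᵢ), so τᵢ = Vᵢ/Q.
τ₁ = 34.8/1.54 = 22.597 min; τ₂ = 23.8/1.54 = 15.455 min.
Solving the cascade with C₁(0)=C₂(0)=0 gives C₂(t) = C_in[1 − (τ₁ e^(−t/τ₁) − τ₂ e^(−t/τ₂))/(τ₁ − τ₂)].
At t = 59.9: e^(−t/τ₁) = 0.070598, e^(−t/τ₂) = 0.020736.
C₂ = 1.44·[1 − (22.597·0.070598 − 15.455·0.020736)/(7.1429)] = 1.44·0.82152 = 1.1830 kg/m³.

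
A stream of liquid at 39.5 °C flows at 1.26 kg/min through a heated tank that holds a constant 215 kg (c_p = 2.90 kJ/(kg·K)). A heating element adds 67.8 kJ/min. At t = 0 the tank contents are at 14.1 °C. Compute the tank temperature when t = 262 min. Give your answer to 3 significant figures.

M c_p dT/dt = ṁ c_p (T_in − T) + Q̇.
τ = M/ṁ = 170.63 min; T_ss = T_in + Q̇/(ṁ c_p) = 39.5 + 67.8/(1.26·2.90) = 58.055 °C.
This is linear first-order; T(t) = T_ss + (T₀ − T_ss) e^(−t/τ).
T(262) = 58.055 + (-43.955)·e^(−262/170.63) = 58.055 + (-43.955)·0.21536 = 48.589 °C.

48.6 °C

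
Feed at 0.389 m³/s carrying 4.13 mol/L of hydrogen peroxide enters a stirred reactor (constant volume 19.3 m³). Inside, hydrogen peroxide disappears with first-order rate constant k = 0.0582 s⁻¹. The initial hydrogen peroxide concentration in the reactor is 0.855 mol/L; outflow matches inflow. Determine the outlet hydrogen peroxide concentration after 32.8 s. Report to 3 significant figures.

1.05 mol/L

Accumulation = in − out − consumed: V dC/dt = Q C_in − Q C − k V C.
This is linear with rate a = Q/V + k = 0.078355 s⁻¹.
C_ss = Q C_in/(Q + kV) = 1.0624 mol/L; C(t) = C_ss + (C₀ − C_ss) e^(−a t).
C(32.8) = 1.0624 + (-0.20736)·e^(−0.078355·32.8) = 1.0624 + (-0.20736)·0.076531 = 1.0465 mol/L.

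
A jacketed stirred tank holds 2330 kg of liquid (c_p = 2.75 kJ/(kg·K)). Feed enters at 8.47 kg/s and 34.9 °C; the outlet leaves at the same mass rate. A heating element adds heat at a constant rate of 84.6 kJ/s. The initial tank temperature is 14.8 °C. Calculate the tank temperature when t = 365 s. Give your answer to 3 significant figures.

32.2 °C

M c_p dT/dt = ṁ c_p (T_in − T) + Q̇.
Rearrange: dT/dt = (T_ss − T)/τ with τ = M/ṁ = 275.09 s and T_ss = T_in + Q̇/(ṁ c_p) = 38.532 °C.
Integrating: T(t) = T_ss + (T₀ − T_ss) e^(−t/τ).
T(365) = 38.532 + (-23.732)·e^(−365/275.09) = 38.532 + (-23.732)·0.26531 = 32.236 °C.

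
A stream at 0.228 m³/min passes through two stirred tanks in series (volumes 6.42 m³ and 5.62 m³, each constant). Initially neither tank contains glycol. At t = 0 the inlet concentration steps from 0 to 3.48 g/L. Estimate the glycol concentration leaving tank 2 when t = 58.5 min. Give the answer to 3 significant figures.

Time constants: τᵢ = Vᵢ/Q for each well-mixed tank.
τ₁ = 6.42/0.228 = 28.158 min; τ₂ = 5.62/0.228 = 24.649 min.
Tank 1: C₁ = C_in(1 − e^(−t/τ₁)). Tank 2 (τ₁ ≠ τ₂): C₂ = C_in[1 − (τ₁ e^(−t/τ₁) − τ₂ e^(−t/τ₂))/(τ₁ − τ₂)].
At t = 58.5: e^(−t/τ₁) = 0.12523, e^(−t/τ₂) = 0.093172.
C₂ = 3.48·[1 − (28.158·0.12523 − 24.649·0.093172)/(3.5088)] = 3.48·0.64953 = 2.2604 g/L.

2.26 g/L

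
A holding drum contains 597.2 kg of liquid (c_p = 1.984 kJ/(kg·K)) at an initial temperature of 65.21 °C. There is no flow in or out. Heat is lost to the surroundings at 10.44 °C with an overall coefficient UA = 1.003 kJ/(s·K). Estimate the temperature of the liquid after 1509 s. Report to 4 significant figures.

25.71 °C

M c_p dT/dt = −UA(T − T_amb).
dT/dt = (T_ss − T)/τ with T_ss = T_amb = 10.4400 °C, τ = M c_p/UA = 597.2·1.984/1.003 = 1181.30 s.
This is linear first-order; T(t) = T_ss + (T₀ − T_ss) e^(−t/τ).
T(1509) = 10.4400 + (54.7700)·0.278760 = 25.7077 °C.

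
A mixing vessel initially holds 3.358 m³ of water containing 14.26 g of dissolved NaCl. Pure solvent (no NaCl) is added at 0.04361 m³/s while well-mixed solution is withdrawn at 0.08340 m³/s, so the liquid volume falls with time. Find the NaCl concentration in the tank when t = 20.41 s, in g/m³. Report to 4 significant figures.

3.135 g/m³

Let m(t) be the amount of NaCl. Volume: V(t) = V₀ + (Q_in − Q_out) t = 3.358 − 0.0397900 t; V(20.41) = 2.54589 m³.
Solute balance: dm/dt = 0 − Q_out C = −Q_out m/V(t).
dm/m = −Q_out dt/(V₀ − 0.0397900 t); integrating gives ln(m/m₀) = −(Q_out/(Q_in−Q_out)) ln(V/V₀).
m = m₀ (V₀/V)^(Q_out/(Q_in−Q_out)) = 14.26 × (3.358/2.54589)^(-2.09600) = 7.98164 g.
C = m/V = 7.98164/2.54589 = 3.13511 g/m³.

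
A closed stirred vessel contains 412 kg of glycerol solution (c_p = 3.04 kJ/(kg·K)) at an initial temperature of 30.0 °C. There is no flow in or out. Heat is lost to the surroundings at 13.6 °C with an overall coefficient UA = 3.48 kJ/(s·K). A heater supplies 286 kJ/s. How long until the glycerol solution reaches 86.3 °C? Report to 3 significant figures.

Lumped-capacitance energy balance: M c_p dT/dt = UA(T_amb − T) + Q̇.
τ = M c_p/UA = 359.91 s; T_ss = T_amb + Q̇/UA = 13.6 + 286/3.48 = 95.784 °C.
T(t) = T_ss + (T₀ − T_ss)e^(−t/τ); set T = 86.3:
t = −τ ln[(T − T_ss)/(T₀ − T_ss)] = −359.91 · ln(0.14417) = 697.06 s.

697 s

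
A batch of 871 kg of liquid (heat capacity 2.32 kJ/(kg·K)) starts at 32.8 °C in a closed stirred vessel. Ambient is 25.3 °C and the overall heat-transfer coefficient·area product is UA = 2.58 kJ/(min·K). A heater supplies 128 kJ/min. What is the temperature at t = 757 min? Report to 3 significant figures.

Energy balance: M c_p dT/dt = −UA(T − T_amb) + Q̇.
dT/dt = (T_ss − T)/τ with T_ss = T_amb + Q̇/UA = 25.3 + 128/2.58 = 74.912 °C, τ = M c_p/UA = 871·2.32/2.58 = 783.22 min.
This is linear first-order; T(t) = T_ss + (T₀ − T_ss) e^(−t/τ).
T(757) = 74.912 + (-42.112)·0.38041 = 58.893 °C.

58.9 °C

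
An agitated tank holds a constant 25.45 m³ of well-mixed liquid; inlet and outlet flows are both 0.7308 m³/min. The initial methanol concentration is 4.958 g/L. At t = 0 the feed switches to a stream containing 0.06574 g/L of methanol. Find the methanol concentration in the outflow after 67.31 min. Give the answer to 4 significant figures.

Accumulation = in − out for the solute gives V dC/dt = Q(C_in − C).
Rewrite as dC/dt + C/τ = C_in/τ, τ = V/Q = 34.8248 min.
This is linear first-order; C(t) = C_in + (C₀ − C_in) e^(−t/τ).
C(67.31) = 0.06574 + (4.958 − 0.06574)·e^(−67.31/34.8248) = 0.06574 + (4.89226)·0.144740 = 0.773846 g/L.

0.7738 g/L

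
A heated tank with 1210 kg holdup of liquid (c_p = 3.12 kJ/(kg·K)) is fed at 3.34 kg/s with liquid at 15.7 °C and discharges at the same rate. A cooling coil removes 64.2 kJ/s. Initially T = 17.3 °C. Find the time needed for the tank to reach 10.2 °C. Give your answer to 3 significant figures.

M c_p dT/dt = ṁ c_p (T_in − T) − Q̇.
τ = M/ṁ = 362.28 s; T_ss = T_in − Q̇/(ṁ c_p) = 9.5392 °C.
T(t) = T_ss + (T₀ − T_ss) e^(−t/τ). Set T = 10.2:
e^(−t/τ) = (10.2 − 9.5392)/(17.3 − 9.5392) = 0.085141
t = −362.28 · ln(0.085141) = 892.45 s.

892 s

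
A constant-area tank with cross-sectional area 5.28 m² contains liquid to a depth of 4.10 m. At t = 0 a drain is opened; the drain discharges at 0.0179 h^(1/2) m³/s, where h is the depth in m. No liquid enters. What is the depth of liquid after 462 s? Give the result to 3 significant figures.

1.54 m

Volume balance on the tank: A dh/dt = −0.0179 √h.
This is separable: 2 d(√h)/dt = −0.0179/A, so √h = √h₀ − (0.0179/(2A)) t.
√h = √4.10 − 0.0179·462/(2·5.28) = 2.0248 − 0.78312 = 1.2417.
h = 1.2417² = 1.5419 m.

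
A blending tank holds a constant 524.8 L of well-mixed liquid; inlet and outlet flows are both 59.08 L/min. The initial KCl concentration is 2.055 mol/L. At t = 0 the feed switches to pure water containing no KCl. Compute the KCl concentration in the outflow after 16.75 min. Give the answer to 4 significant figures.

Species balance on the tank: V dC/dt = Q(C_in − C).
So dC/dt = (C_in − C)/τ with τ = V/Q = 524.8/59.08 = 8.88287 min.
Integrating: C(t) = C_in + (C₀ − C_in) e^(−t/τ).
C(16.75) = 0 + (2.055 − 0)·e^(−16.75/8.88287) = 0 + (2.05500)·0.151730 = 0.311805 mol/L.

0.3118 mol/L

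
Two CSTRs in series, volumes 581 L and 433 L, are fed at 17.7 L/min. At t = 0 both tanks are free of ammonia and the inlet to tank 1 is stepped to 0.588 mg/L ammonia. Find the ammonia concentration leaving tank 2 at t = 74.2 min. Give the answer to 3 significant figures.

Species balance on tank i: dCᵢ/dt = (Cᵢ₋₁ − Cᵢ)/τᵢ with τᵢ = Vᵢ/Q.
τ₁ = 581/17.7 = 32.825 min; τ₂ = 433/17.7 = 24.463 min.
Solving the cascade with C₁(0)=C₂(0)=0 gives C₂(t) = C_in[1 − (τ₁ e^(−t/τ₁) − τ₂ e^(−t/τ₂))/(τ₁ − τ₂)].
At t = 74.2: e^(−t/τ₁) = 0.10430, e^(−t/τ₂) = 0.048165.
C₂ = 0.588·[1 − (32.825·0.10430 − 24.463·0.048165)/(8.3616)] = 0.588·0.73147 = 0.43010 mg/L.

0.430 mg/L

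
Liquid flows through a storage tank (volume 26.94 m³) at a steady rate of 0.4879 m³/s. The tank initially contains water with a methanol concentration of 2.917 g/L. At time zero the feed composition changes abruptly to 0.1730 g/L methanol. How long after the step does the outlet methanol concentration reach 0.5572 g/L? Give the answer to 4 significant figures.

Species balance: V dC/dt = Q(C_in − C) ⇒ τ = V/Q = 55.2162 s.
C(t) = C_in + (C₀ − C_in) e^(−t/τ). Set C = 0.5572 and solve for t:
e^(−t/τ) = (C − C_in)/(C₀ − C_in) = (0.5572 − 0.1730)/(2.917 − 0.1730) = 0.140015
t = −τ ln(…) = 55.2162 × 1.96601 = 108.556 s.

108.6 s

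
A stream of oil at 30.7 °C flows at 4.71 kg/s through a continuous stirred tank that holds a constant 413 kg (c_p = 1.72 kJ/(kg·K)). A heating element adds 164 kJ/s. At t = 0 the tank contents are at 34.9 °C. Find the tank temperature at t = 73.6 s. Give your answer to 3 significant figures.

44.0 °C

M c_p dT/dt = ṁ c_p (T_in − T) + Q̇.
τ = M/ṁ = 87.686 s; T_ss = T_in + Q̇/(ṁ c_p) = 30.7 + 164/(4.71·1.72) = 50.944 °C.
Integrating: T(t) = T_ss + (T₀ − T_ss) e^(−t/τ).
T(73.6) = 50.944 + (-16.044)·e^(−73.6/87.686) = 50.944 + (-16.044)·0.43199 = 44.013 °C.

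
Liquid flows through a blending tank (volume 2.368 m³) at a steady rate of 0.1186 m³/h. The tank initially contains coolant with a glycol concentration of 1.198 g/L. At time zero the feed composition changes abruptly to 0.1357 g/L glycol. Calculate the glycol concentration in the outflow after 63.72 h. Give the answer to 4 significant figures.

0.1794 g/L

Accumulation = in − out for the solute gives V dC/dt = Q(C_in − C).
Time constant τ = V/Q = 2.368/0.1186 = 19.9663 h.
C approaches C_in exponentially: C(t) = C_in + (C₀ − C_in) e^(−t/τ).
C(63.72) = 0.1357 + (1.198 − 0.1357)·e^(−63.72/19.9663) = 0.1357 + (1.06230)·0.0411150 = 0.179376 g/L.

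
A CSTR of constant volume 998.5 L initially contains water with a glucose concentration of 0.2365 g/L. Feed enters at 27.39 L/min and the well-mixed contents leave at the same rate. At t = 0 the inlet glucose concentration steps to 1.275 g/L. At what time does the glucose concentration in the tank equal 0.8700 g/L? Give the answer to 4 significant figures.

34.33 min

Species balance: V dC/dt = Q(C_in − C) ⇒ τ = V/Q = 36.4549 min.
C(t) = C_in + (C₀ − C_in) e^(−t/τ). Set C = 0.8700 and solve for t:
e^(−t/τ) = (C − C_in)/(C₀ − C_in) = (0.8700 − 1.275)/(0.2365 − 1.275) = 0.389986
t = −τ ln(…) = 36.4549 × 0.941646 = 34.3276 min.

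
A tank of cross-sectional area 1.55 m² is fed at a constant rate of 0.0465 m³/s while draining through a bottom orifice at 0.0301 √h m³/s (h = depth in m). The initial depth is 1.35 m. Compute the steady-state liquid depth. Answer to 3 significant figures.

2.39 m

Unsteady balance on liquid volume: A dh/dt = Q_in − 0.0301 √h. At steady state dh/dt = 0:
Q_in = 0.0301 √h_ss ⇒ √h_ss = 0.0465/0.0301 = 1.5449.
h_ss = 1.5449² = 2.3866 m. (Since h₀ = 1.35 m < h_ss, the level will rise toward this value.)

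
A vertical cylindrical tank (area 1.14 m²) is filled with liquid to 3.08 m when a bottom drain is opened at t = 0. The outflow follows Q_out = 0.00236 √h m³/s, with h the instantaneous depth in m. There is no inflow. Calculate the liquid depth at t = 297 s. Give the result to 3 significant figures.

A dh/dt = −Q_out = −0.00236 √h.
∫ h^(−1/2) dh = −(0.00236/A) ∫ dt, giving 2√h = 2√h₀ − (0.00236/A) t.
√h = √3.08 − 0.00236·297/(2·1.14) = 1.7550 − 0.30742 = 1.4476.
h = 1.4476² = 2.0955 m.

2.10 m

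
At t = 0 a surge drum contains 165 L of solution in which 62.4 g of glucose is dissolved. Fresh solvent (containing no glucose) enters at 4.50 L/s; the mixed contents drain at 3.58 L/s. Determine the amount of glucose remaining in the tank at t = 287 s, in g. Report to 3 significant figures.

Total volume: dV/dt = Q_in − Q_out = 0.92000 L/s, so V(t) = 165 + 0.92000 t and V(287) = 429.04 L.
Solute balance: dm/dt = 0 − Q_out C = −Q_out m/V(t).
Separate: dm/m = −Q_out dt/V(t) ⇒ ln(m/m₀) = −(Q_out/(Q_in−Q_out)) ln(V/V₀).
m = m₀ (V₀/V)^(Q_out/(Q_in−Q_out)) = 62.4 × (165/429.04)^(3.8913) = 1.5144 g.

1.51 g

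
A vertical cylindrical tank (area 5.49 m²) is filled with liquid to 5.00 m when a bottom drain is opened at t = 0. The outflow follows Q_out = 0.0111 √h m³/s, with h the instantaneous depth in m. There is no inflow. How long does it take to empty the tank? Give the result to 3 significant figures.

A dh/dt = −Q_out = −0.0111 √h.
This is separable: 2 d(√h)/dt = −0.0111/A, so √h = √h₀ − (0.0111/(2A)) t.
Tank is empty when √h = 0: t_empty = 2A√h₀/0.0111.
t_empty = 2·5.49·√5.00/0.0111 = 10.980·2.2361/0.0111 = 2211.9 s.

2210 s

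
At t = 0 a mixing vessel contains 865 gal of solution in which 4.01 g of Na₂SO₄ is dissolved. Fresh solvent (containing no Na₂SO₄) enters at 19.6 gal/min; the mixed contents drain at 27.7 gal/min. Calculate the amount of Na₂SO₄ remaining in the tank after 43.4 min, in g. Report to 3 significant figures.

0.674 g

Total volume: dV/dt = Q_in − Q_out = -8.1000 gal/min, so V(t) = 865 − 8.1000 t and V(43.4) = 513.46 gal.
Solute balance: dm/dt = 0 − Q_out C = −Q_out m/V(t).
dm/m = −Q_out dt/(V₀ − 8.1000 t); integrating gives ln(m/m₀) = −(Q_out/(Q_in−Q_out)) ln(V/V₀).
m = m₀ (V₀/V)^(Q_out/(Q_in−Q_out)) = 4.01 × (865/513.46)^(-3.4198) = 0.67381 g.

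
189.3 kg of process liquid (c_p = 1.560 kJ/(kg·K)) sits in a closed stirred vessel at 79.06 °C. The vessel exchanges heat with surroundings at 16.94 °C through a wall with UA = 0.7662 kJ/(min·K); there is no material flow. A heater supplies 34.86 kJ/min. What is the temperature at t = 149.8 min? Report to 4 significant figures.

73.71 °C

M c_p dT/dt = −UA(T − T_amb) + Q̇.
dT/dt = (T_ss − T)/τ with T_ss = T_amb + Q̇/UA = 16.94 + 34.86/0.7662 = 62.4373 °C, τ = M c_p/UA = 189.3·1.560/0.7662 = 385.419 min.
Solution: T(t) = T_ss + (T₀ − T_ss) e^(−t/τ).
T(149.8) = 62.4373 + (16.6227)·0.677959 = 73.7068 °C.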